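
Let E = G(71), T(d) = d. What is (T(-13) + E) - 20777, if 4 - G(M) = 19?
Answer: -20805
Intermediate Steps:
G(M) = -15 (G(M) = 4 - 1*19 = 4 - 19 = -15)
E = -15
(T(-13) + E) - 20777 = (-13 - 15) - 20777 = -28 - 20777 = -20805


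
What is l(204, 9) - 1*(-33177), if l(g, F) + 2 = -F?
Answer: 33166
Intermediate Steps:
l(g, F) = -2 - F
l(204, 9) - 1*(-33177) = (-2 - 1*9) - 1*(-33177) = (-2 - 9) + 33177 = -11 + 33177 = 33166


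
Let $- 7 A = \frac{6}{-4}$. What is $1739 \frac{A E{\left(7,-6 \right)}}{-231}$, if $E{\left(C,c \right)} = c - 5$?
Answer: $\frac{1739}{98} \approx 17.745$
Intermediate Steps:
$A = \frac{3}{14}$ ($A = - \frac{6 \frac{1}{-4}}{7} = - \frac{6 \left(- \frac{1}{4}\right)}{7} = \left(- \frac{1}{7}\right) \left(- \frac{3}{2}\right) = \frac{3}{14} \approx 0.21429$)
$E{\left(C,c \right)} = -5 + c$
$1739 \frac{A E{\left(7,-6 \right)}}{-231} = 1739 \frac{\frac{3}{14} \left(-5 - 6\right)}{-231} = 1739 \cdot \frac{3}{14} \left(-11\right) \left(- \frac{1}{231}\right) = 1739 \left(\left(- \frac{33}{14}\right) \left(- \frac{1}{231}\right)\right) = 1739 \cdot \frac{1}{98} = \frac{1739}{98}$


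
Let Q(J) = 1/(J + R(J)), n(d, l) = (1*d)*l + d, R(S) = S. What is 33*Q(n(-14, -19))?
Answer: 11/168 ≈ 0.065476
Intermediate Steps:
n(d, l) = d + d*l (n(d, l) = d*l + d = d + d*l)
Q(J) = 1/(2*J) (Q(J) = 1/(J + J) = 1/(2*J))
33*Q(n(-14, -19)) = 33*(1/(2*((-14*(1 - 19))))) = 33*(1/(2*((-14*(-18))))) = 33*((1/2)/252) = 33*((1/2)*(1/252)) = 33*(1/504) = 11/168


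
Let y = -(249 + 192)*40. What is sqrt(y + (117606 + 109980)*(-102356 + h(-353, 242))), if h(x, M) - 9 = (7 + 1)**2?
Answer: I*sqrt(23278196478) ≈ 1.5257e+5*I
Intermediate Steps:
h(x, M) = 73 (h(x, M) = 9 + (7 + 1)**2 = 9 + 8**2 = 9 + 64 = 73)
y = -17640 (y = -441*40 = -1*17640 = -17640)
sqrt(y + (117606 + 109980)*(-102356 + h(-353, 242))) = sqrt(-17640 + (117606 + 109980)*(-102356 + 73)) = sqrt(-17640 + 227586*(-102283)) = sqrt(-17640 - 23278178838) = sqrt(-23278196478) = I*sqrt(23278196478)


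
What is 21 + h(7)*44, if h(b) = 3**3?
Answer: 1209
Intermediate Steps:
h(b) = 27
21 + h(7)*44 = 21 + 27*44 = 21 + 1188 = 1209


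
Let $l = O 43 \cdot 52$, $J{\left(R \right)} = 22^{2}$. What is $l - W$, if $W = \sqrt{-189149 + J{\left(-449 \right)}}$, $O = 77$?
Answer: $172172 - i \sqrt{188665} \approx 1.7217 \cdot 10^{5} - 434.36 i$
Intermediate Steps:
$J{\left(R \right)} = 484$
$W = i \sqrt{188665}$ ($W = \sqrt{-189149 + 484} = \sqrt{-188665} = i \sqrt{188665} \approx 434.36 i$)
$l = 172172$ ($l = 77 \cdot 43 \cdot 52 = 3311 \cdot 52 = 172172$)
$l - W = 172172 - i \sqrt{188665}$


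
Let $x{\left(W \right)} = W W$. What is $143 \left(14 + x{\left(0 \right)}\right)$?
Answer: $2002$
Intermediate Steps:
$x{\left(W \right)} = W^{2}$
$143 \left(14 + x{\left(0 \right)}\right) = 143 \left(14 + 0^{2}\right) = 143 \left(14 + 0\right) = 143 \cdot 14 = 2002$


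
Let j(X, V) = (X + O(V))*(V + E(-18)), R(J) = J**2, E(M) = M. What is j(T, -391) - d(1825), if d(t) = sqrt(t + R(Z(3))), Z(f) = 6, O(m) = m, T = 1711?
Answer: -539880 - sqrt(1861) ≈ -5.3992e+5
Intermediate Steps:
d(t) = sqrt(36 + t) (d(t) = sqrt(t + 6**2) = sqrt(t + 36) = sqrt(36 + t))
j(X, V) = (-18 + V)*(V + X) (j(X, V) = (X + V)*(V - 18) = (V + X)*(-18 + V) = (-18 + V)*(V + X))
j(T, -391) - d(1825) = ((-391)**2 - 18*(-391) - 18*1711 - 391*1711) - sqrt(36 + 1825) = (152881 + 7038 - 30798 - 669001) - sqrt(1861) = -539880 - sqrt(1861)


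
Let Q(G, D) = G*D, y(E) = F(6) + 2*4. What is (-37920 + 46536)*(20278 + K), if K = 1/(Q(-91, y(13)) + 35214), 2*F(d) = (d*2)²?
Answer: 2440247873124/13967 ≈ 1.7472e+8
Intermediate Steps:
F(d) = 2*d² (F(d) = (d*2)²/2 = (2*d)²/2 = (4*d²)/2 = 2*d²)
y(E) = 80 (y(E) = 2*6² + 2*4 = 2*36 + 8 = 72 + 8 = 80)
Q(G, D) = D*G
K = 1/27934 (K = 1/(80*(-91) + 35214) = 1/(-7280 + 35214) = 1/27934 ≈ 3.5799e-5)
(-37920 + 46536)*(20278 + K) = (-37920 + 46536)*(20278 + 1/27934) = 8616*(566445653/27934) = 2440247873124/13967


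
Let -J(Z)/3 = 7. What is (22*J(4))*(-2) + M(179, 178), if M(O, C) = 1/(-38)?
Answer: 35111/38 ≈ 923.97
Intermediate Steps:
J(Z) = -21 (J(Z) = -3*7 = -21)
M(O, C) = -1/38
(22*J(4))*(-2) + M(179, 178) = (22*(-21))*(-2) - 1/38 = -462*(-2) - 1/38 = 924 - 1/38 = 35111/38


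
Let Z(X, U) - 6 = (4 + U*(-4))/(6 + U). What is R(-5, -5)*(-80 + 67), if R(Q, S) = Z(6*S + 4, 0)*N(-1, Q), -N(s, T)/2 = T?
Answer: -2600/3 ≈ -866.67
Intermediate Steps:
N(s, T) = -2*T
Z(X, U) = 6 + (4 - 4*U)/(6 + U) (Z(X, U) = 6 + (4 + U*(-4))/(6 + U) = 6 + (4 - 4*U)/(6 + U))
R(Q, S) = -40*Q/3 (R(Q, S) = (2*(20 + 0)/(6 + 0))*(-2*Q) = (2*20/6)*(-2*Q) = (2*(⅙)*20)*(-2*Q) = 20*(-2*Q)/3 = -40*Q/3)
R(-5, -5)*(-80 + 67) = (-40/3*(-5))*(-80 + 67) = (200/3)*(-13) = -2600/3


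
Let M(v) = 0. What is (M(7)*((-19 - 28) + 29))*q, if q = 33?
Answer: 0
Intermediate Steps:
(M(7)*((-19 - 28) + 29))*q = (0*((-19 - 28) + 29))*33 = (0*(-47 + 29))*33 = (0*(-18))*33 = 0*33 = 0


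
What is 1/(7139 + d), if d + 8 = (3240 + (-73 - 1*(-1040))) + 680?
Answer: 1/12018 ≈ 8.3209e-5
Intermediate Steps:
d = 4879 (d = -8 + ((3240 + (-73 - 1*(-1040))) + 680) = -8 + ((3240 + (-73 + 1040)) + 680) = -8 + ((3240 + 967) + 680) = -8 + (4207 + 680) = -8 + 4887 = 4879)
1/(7139 + d) = 1/(7139 + 4879) = 1/12018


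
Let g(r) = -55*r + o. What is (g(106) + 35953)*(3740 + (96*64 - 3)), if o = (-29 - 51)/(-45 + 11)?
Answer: 5060366411/17 ≈ 2.9767e+8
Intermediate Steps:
o = 40/17 (o = -80/(-34) = -80*(-1/34) = 40/17 ≈ 2.3529)
g(r) = 40/17 - 55*r (g(r) = -55*r + 40/17 = 40/17 - 55*r)
(g(106) + 35953)*(3740 + (96*64 - 3)) = ((40/17 - 55*106) + 35953)*(3740 + (96*64 - 3)) = ((40/17 - 5830) + 35953)*(3740 + (6144 - 3)) = (-99070/17 + 35953)*(3740 + 6141) = (512131/17)*9881 = 5060366411/17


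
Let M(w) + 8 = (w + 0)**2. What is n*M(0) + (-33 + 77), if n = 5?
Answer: 4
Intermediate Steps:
M(w) = -8 + w**2 (M(w) = -8 + (w + 0)**2 = -8 + w**2)
n*M(0) + (-33 + 77) = 5*(-8 + 0**2) + (-33 + 77) = 5*(-8 + 0) + 44 = 5*(-8) + 44 = -40 + 44 = 4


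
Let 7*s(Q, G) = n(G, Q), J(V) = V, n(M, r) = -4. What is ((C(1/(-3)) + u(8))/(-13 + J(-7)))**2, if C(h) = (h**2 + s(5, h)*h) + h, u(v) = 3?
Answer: 34969/1587600 ≈ 0.022026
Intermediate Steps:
s(Q, G) = -4/7 (s(Q, G) = (1/7)*(-4) = -4/7)
C(h) = h**2 + 3*h/7 (C(h) = (h**2 - 4*h/7) + h = h**2 + 3*h/7)
((C(1/(-3)) + u(8))/(-13 + J(-7)))**2 = (((1/7)*(3 + 7/(-3))/(-3) + 3)/(-13 - 7))**2 = (((1/7)*(-1/3)*(3 + 7*(-1/3)) + 3)/(-20))**2 = (((1/7)*(-1/3)*(3 - 7/3) + 3)*(-1/20))**2 = (((1/7)*(-1/3)*(2/3) + 3)*(-1/20))**2 = ((-2/63 + 3)*(-1/20))**2 = ((187/63)*(-1/20))**2 = (-187/1260)**2 = 34969/1587600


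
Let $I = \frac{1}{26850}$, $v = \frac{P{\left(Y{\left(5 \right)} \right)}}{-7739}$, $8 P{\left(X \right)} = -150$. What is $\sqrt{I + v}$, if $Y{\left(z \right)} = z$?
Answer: $\frac{\sqrt{4248738558579}}{41558430} \approx 0.049599$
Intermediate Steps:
$P{\left(X \right)} = - \frac{75}{4}$ ($P{\left(X \right)} = \frac{1}{8} \left(-150\right) = - \frac{75}{4}$)
$v = \frac{75}{30956}$ ($v = - \frac{75}{4 \left(-7739\right)} = \left(- \frac{75}{4}\right) \left(- \frac{1}{7739}\right) = \frac{75}{30956} \approx 0.0024228$)
$I = \frac{1}{26850} \approx 3.7244 \cdot 10^{-5}$
$\sqrt{I + v} = \sqrt{\frac{1}{26850} + \frac{75}{30956}} = \sqrt{\frac{1022353}{415584300}} = \frac{\sqrt{4248738558579}}{41558430}$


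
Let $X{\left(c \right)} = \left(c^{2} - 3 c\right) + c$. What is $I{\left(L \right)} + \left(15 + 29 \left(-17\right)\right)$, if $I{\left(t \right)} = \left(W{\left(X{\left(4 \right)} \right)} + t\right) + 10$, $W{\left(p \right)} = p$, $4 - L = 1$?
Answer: $-457$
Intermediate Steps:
$L = 3$ ($L = 4 - 1 = 3$)
$X{\left(c \right)} = c^{2} - 2 c$
$I{\left(t \right)} = 18 + t$ ($I{\left(t \right)} = \left(4 \left(-2 + 4\right) + t\right) + 10 = \left(4 \cdot 2 + t\right) + 10 = \left(8 + t\right) + 10 = 18 + t$)
$I{\left(L \right)} + \left(15 + 29 \left(-17\right)\right) = \left(18 + 3\right) + \left(15 + 29 \left(-17\right)\right) = 21 + \left(15 - 493\right) = 21 - 478 = -457$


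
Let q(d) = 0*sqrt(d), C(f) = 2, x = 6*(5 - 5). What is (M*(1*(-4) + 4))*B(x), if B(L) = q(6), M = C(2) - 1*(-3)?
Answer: 0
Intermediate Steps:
x = 0 (x = 6*0 = 0)
M = 5 (M = 2 - 1*(-3) = 2 + 3 = 5)
q(d) = 0
B(L) = 0
(M*(1*(-4) + 4))*B(x) = (5*(1*(-4) + 4))*0 = (5*(-4 + 4))*0 = (5*0)*0 = 0*0 = 0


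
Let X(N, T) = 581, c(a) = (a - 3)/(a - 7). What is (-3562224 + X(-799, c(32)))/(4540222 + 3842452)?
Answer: -3561643/8382674 ≈ -0.42488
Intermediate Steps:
c(a) = (-3 + a)/(-7 + a)
(-3562224 + X(-799, c(32)))/(4540222 + 3842452) = (-3562224 + 581)/(4540222 + 3842452) = -3561643/8382674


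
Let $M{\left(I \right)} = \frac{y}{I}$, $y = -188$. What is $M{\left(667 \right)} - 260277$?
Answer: $- \frac{173604947}{667} \approx -2.6028 \cdot 10^{5}$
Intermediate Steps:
$M{\left(I \right)} = - \frac{188}{I}$
$M{\left(667 \right)} - 260277 = - \frac{188}{667} - 260277 = - \frac{173604947}{667}$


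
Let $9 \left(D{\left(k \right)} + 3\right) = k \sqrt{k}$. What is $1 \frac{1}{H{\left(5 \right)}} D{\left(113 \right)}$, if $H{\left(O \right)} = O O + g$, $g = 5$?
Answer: $- \frac{1}{10} + \frac{113 \sqrt{113}}{270} \approx 4.3489$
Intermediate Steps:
$D{\left(k \right)} = -3 + \frac{k^{\frac{3}{2}}}{9}$ ($D{\left(k \right)} = -3 + \frac{k \sqrt{k}}{9} = -3 + \frac{k^{\frac{3}{2}}}{9}$)
$H{\left(O \right)} = 5 + O^{2}$ ($H{\left(O \right)} = O O + 5 = O^{2} + 5 = 5 + O^{2}$)
$1 \frac{1}{H{\left(5 \right)}} D{\left(113 \right)} = 1 \frac{1}{5 + 5^{2}} \left(-3 + \frac{113^{\frac{3}{2}}}{9}\right) = 1 \frac{1}{5 + 25} \left(-3 + \frac{113 \sqrt{113}}{9}\right) = 1 \cdot \frac{1}{30} \left(-3 + \frac{113 \sqrt{113}}{9}\right) = \frac{-3 + \frac{113 \sqrt{113}}{9}}{30} = - \frac{1}{10} + \frac{113 \sqrt{113}}{270}$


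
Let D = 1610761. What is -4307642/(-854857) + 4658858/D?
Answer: 10921239108868/1376970316177 ≈ 7.9314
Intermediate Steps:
-4307642/(-854857) + 4658858/D = -4307642/(-854857) + 4658858/1610761 = -4307642*(-1/854857) + 4658858*(1/1610761) = 4307642/854857 + 4658858/1610761 = 10921239108868/1376970316177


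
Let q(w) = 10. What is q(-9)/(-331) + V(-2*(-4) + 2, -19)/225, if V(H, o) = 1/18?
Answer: -40169/1340550 ≈ -0.029965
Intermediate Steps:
V(H, o) = 1/18
q(-9)/(-331) + V(-2*(-4) + 2, -19)/225 = 10/(-331) + (1/18)/225 = 10*(-1/331) + (1/18)*(1/225) = -10/331 + 1/4050 = -40169/1340550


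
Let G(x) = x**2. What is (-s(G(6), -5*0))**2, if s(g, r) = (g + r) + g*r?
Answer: 1296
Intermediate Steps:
s(g, r) = g + r + g*r
(-s(G(6), -5*0))**2 = (-(6**2 - 5*0 + 6**2*(-5*0)))**2 = (-(36 + 0 + 36*0))**2 = (-(36 + 0 + 0))**2 = (-1*36)**2 = (-36)**2 = 1296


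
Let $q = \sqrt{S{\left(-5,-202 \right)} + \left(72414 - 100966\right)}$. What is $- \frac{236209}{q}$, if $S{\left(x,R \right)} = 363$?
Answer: $\frac{236209 i \sqrt{28189}}{28189} \approx 1406.9 i$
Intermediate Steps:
$q = i \sqrt{28189}$ ($q = \sqrt{363 + \left(72414 - 100966\right)} = \sqrt{363 - 28552} = \sqrt{-28189} = i \sqrt{28189} \approx 167.9 i$)
$- \frac{236209}{q} = - \frac{236209}{i \sqrt{28189}} = - 236209 \left(- \frac{i \sqrt{28189}}{28189}\right) = - \frac{\left(-236209\right) i \sqrt{28189}}{28189} = \frac{236209 i \sqrt{28189}}{28189}$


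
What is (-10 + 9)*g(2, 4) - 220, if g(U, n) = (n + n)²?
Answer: -284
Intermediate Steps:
g(U, n) = 4*n² (g(U, n) = (2*n)² = 4*n²)
(-10 + 9)*g(2, 4) - 220 = (-10 + 9)*(4*4²) - 220 = -4*16 - 220 = -1*64 - 220 = -64 - 220 = -284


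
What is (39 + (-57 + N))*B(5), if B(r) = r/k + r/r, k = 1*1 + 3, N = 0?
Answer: -81/2 ≈ -40.500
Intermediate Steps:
k = 4 (k = 1 + 3 = 4)
B(r) = 1 + r/4 (B(r) = r/4 + r/r = r*(¼) + 1 = r/4 + 1 = 1 + r/4)
(39 + (-57 + N))*B(5) = (39 + (-57 + 0))*(1 + (¼)*5) = (39 - 57)*(1 + 5/4) = -18*9/4 = -81/2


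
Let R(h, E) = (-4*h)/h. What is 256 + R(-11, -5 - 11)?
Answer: 252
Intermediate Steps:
R(h, E) = -4
256 + R(-11, -5 - 11) = 256 - 4 = 252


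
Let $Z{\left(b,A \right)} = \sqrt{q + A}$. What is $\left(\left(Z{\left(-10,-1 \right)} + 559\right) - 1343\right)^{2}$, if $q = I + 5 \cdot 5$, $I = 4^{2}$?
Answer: $614696 - 3136 \sqrt{10} \approx 6.0478 \cdot 10^{5}$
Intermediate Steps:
$I = 16$
$q = 41$ ($q = 16 + 5 \cdot 5 = 16 + 25 = 41$)
$Z{\left(b,A \right)} = \sqrt{41 + A}$
$\left(\left(Z{\left(-10,-1 \right)} + 559\right) - 1343\right)^{2} = \left(\left(\sqrt{41 - 1} + 559\right) - 1343\right)^{2} = \left(\left(\sqrt{40} + 559\right) - 1343\right)^{2} = \left(\left(2 \sqrt{10} + 559\right) - 1343\right)^{2} = \left(\left(559 + 2 \sqrt{10}\right) - 1343\right)^{2} = \left(-784 + 2 \sqrt{10}\right)^{2}$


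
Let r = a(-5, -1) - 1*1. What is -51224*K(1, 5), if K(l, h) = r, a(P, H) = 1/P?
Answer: 307344/5 ≈ 61469.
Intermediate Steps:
r = -6/5 (r = 1/(-5) - 1*1 = -⅕ - 1 = -6/5 ≈ -1.2000)
K(l, h) = -6/5
-51224*K(1, 5) = -51224*(-6/5) = 307344/5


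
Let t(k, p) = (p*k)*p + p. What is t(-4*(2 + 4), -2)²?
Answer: 9604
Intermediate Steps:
t(k, p) = p + k*p² (t(k, p) = (k*p)*p + p = k*p² + p = p + k*p²)
t(-4*(2 + 4), -2)² = (-2*(1 - 4*(2 + 4)*(-2)))² = (-2*(1 - 4*6*(-2)))² = (-2*(1 - 24*(-2)))² = (-2*(1 + 48))² = (-2*49)² = (-98)² = 9604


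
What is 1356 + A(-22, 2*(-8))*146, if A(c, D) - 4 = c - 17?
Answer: -3754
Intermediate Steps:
A(c, D) = -13 + c (A(c, D) = 4 + (c - 17) = 4 + (-17 + c) = -13 + c)
1356 + A(-22, 2*(-8))*146 = 1356 + (-13 - 22)*146 = 1356 - 35*146 = 1356 - 5110 = -3754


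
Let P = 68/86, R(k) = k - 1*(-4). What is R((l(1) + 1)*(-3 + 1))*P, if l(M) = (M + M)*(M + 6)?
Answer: -884/43 ≈ -20.558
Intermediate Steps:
l(M) = 2*M*(6 + M) (l(M) = (2*M)*(6 + M) = 2*M*(6 + M))
R(k) = 4 + k (R(k) = k + 4 = 4 + k)
P = 34/43 (P = 68*(1/86) = 34/43 ≈ 0.79070)
R((l(1) + 1)*(-3 + 1))*P = (4 + (2*1*(6 + 1) + 1)*(-3 + 1))*(34/43) = (4 + (2*1*7 + 1)*(-2))*(34/43) = (4 + (14 + 1)*(-2))*(34/43) = (4 + 15*(-2))*(34/43) = (4 - 30)*(34/43) = -26*34/43 = -884/43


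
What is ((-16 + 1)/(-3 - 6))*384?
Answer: 640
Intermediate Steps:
((-16 + 1)/(-3 - 6))*384 = -15/(-9)*384 = -15*(-⅑)*384 = (5/3)*384 = 640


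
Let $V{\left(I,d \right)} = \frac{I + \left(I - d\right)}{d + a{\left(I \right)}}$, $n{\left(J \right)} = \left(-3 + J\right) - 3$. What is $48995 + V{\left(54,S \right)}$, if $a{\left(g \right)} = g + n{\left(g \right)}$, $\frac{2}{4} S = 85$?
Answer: $\frac{6663289}{136} \approx 48995.0$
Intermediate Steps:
$n{\left(J \right)} = -6 + J$
$S = 170$ ($S = 2 \cdot 85 = 170$)
$a{\left(g \right)} = -6 + 2 g$ ($a{\left(g \right)} = g + \left(-6 + g\right) = -6 + 2 g$)
$V{\left(I,d \right)} = \frac{- d + 2 I}{-6 + d + 2 I}$ ($V{\left(I,d \right)} = \frac{I + \left(I - d\right)}{d + \left(-6 + 2 I\right)} = \frac{- d + 2 I}{-6 + d + 2 I}$)
$48995 + V{\left(54,S \right)} = 48995 + \frac{\left(-1\right) 170 + 2 \cdot 54}{-6 + 170 + 2 \cdot 54} = 48995 + \frac{-170 + 108}{-6 + 170 + 108} = 48995 + \frac{1}{272} \left(-62\right) = 48995 - \frac{31}{136} = \frac{6663289}{136}$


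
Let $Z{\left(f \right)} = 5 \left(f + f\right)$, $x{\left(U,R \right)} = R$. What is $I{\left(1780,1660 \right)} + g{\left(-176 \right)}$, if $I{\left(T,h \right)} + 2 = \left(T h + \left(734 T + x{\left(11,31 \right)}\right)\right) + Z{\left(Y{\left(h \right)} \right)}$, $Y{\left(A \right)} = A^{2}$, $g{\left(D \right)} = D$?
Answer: $31817173$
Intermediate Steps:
$Z{\left(f \right)} = 10 f$ ($Z{\left(f \right)} = 5 \cdot 2 f = 10 f$)
$I{\left(T,h \right)} = 29 + 10 h^{2} + 734 T + T h$ ($I{\left(T,h \right)} = -2 + \left(\left(T h + \left(734 T + 31\right)\right) + 10 h^{2}\right) = -2 + \left(\left(T h + \left(31 + 734 T\right)\right) + 10 h^{2}\right) = -2 + \left(\left(31 + 734 T + T h\right) + 10 h^{2}\right) = -2 + \left(31 + 10 h^{2} + 734 T + T h\right) = 29 + 10 h^{2} + 734 T + T h$)
$I{\left(1780,1660 \right)} + g{\left(-176 \right)} = \left(29 + 10 \cdot 1660^{2} + 734 \cdot 1780 + 1780 \cdot 1660\right) - 176 = \left(29 + 10 \cdot 2755600 + 1306520 + 2954800\right) - 176 = \left(29 + 27556000 + 1306520 + 2954800\right) - 176 = 31817349 - 176 = 31817173$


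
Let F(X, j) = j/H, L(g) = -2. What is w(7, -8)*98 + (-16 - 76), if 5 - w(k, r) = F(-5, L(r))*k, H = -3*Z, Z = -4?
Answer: 1537/3 ≈ 512.33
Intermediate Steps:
H = 12 (H = -3*(-4) = 12)
F(X, j) = j/12
w(k, r) = 5 + k/6 (w(k, r) = 5 - (1/12)*(-2)*k = 5 - (-1)*k/6 = 5 + k/6)
w(7, -8)*98 + (-16 - 76) = (5 + (⅙)*7)*98 + (-16 - 76) = (5 + 7/6)*98 - 92 = (37/6)*98 - 92 = 1813/3 - 92 = 1537/3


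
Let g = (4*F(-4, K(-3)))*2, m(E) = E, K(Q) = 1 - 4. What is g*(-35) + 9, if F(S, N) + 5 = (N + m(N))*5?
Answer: 9809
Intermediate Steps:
K(Q) = -3
F(S, N) = -5 + 10*N (F(S, N) = -5 + (N + N)*5 = -5 + (2*N)*5 = -5 + 10*N)
g = -280 (g = (4*(-5 + 10*(-3)))*2 = (4*(-5 - 30))*2 = (4*(-35))*2 = -140*2 = -280)
g*(-35) + 9 = -280*(-35) + 9 = 9800 + 9 = 9809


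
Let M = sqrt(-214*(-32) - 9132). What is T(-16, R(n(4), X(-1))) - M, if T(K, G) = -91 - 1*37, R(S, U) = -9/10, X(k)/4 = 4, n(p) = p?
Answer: -128 - 2*I*sqrt(571) ≈ -128.0 - 47.791*I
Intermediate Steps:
X(k) = 16 (X(k) = 4*4 = 16)
R(S, U) = -9/10 (R(S, U) = -9*1/10 = -9/10)
T(K, G) = -128 (T(K, G) = -91 - 37 = -128)
M = 2*I*sqrt(571) (M = sqrt(6848 - 9132) = sqrt(-2284) = 2*I*sqrt(571) ≈ 47.791*I)
T(-16, R(n(4), X(-1))) - M = -128 - 2*I*sqrt(571)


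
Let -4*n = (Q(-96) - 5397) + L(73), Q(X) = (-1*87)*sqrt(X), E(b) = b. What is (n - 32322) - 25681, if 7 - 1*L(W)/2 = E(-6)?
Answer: -226641/4 + 87*I*sqrt(6) ≈ -56660.0 + 213.11*I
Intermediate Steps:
L(W) = 26 (L(W) = 14 - 2*(-6) = 14 + 12 = 26)
Q(X) = -87*sqrt(X)
n = 5371/4 + 87*I*sqrt(6) (n = -((-348*I*sqrt(6) - 5397) + 26)/4 = -((-5397 - 348*I*sqrt(6)) + 26)/4 = -(-5371 - 348*I*sqrt(6))/4 = 5371/4 + 87*I*sqrt(6) ≈ 1342.8 + 213.11*I)
(n - 32322) - 25681 = ((5371/4 + 87*I*sqrt(6)) - 32322) - 25681 = (-123917/4 + 87*I*sqrt(6)) - 25681 = -226641/4 + 87*I*sqrt(6)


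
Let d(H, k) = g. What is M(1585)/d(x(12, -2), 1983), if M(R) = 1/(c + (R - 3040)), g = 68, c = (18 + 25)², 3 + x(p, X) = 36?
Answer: 1/26792 ≈ 3.7325e-5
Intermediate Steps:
x(p, X) = 33 (x(p, X) = -3 + 36 = 33)
c = 1849 (c = 43² = 1849)
M(R) = 1/(-1191 + R) (M(R) = 1/(1849 + (R - 3040)) = 1/(1849 + (-3040 + R)) = 1/(-1191 + R))
d(H, k) = 68
M(1585)/d(x(12, -2), 1983) = 1/((-1191 + 1585)*68) = (1/68)/394 = (1/394)*(1/68) = 1/26792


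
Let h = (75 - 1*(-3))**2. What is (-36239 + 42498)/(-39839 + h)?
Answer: -6259/33755 ≈ -0.18542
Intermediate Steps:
h = 6084 (h = (75 + 3)**2 = 78**2 = 6084)
(-36239 + 42498)/(-39839 + h) = (-36239 + 42498)/(-39839 + 6084) = 6259/(-33755) = 6259*(-1/33755) = -6259/33755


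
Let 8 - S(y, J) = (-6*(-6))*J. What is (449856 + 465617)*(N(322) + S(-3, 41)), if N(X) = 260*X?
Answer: 75299485196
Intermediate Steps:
S(y, J) = 8 - 36*J (S(y, J) = 8 - (-6*(-6))*J = 8 - 36*J)
(449856 + 465617)*(N(322) + S(-3, 41)) = (449856 + 465617)*(260*322 + (8 - 36*41)) = 915473*(83720 + (8 - 1476)) = 915473*(83720 - 1468) = 915473*82252 = 75299485196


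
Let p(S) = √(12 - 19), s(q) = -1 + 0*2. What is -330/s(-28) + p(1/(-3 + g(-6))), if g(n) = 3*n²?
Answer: 330 + I*√7 ≈ 330.0 + 2.6458*I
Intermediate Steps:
s(q) = -1 (s(q) = -1 + 0 = -1)
p(S) = I*√7 (p(S) = √(-7) = I*√7)
-330/s(-28) + p(1/(-3 + g(-6))) = -330/(-1) + I*√7 = -330*(-1) + I*√7 = 330 + I*√7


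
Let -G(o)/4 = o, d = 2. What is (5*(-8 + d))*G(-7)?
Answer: -840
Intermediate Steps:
G(o) = -4*o
(5*(-8 + d))*G(-7) = (5*(-8 + 2))*(-4*(-7)) = (5*(-6))*28 = -30*28 = -840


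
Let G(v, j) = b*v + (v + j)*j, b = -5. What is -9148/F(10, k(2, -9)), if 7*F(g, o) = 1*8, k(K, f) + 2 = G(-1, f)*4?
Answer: -16009/2 ≈ -8004.5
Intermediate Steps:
G(v, j) = -5*v + j*(j + v) (G(v, j) = -5*v + (v + j)*j = -5*v + (j + v)*j = -5*v + j*(j + v))
k(K, f) = 18 - 4*f + 4*f² (k(K, f) = -2 + (f² - 5*(-1) + f*(-1))*4 = -2 + (f² + 5 - f)*4 = -2 + (5 + f² - f)*4 = -2 + (20 - 4*f + 4*f²) = 18 - 4*f + 4*f²)
F(g, o) = 8/7 (F(g, o) = (1*8)/7 = (⅐)*8 = 8/7)
-9148/F(10, k(2, -9)) = -9148/8/7 = -9148*7/8 = -16009/2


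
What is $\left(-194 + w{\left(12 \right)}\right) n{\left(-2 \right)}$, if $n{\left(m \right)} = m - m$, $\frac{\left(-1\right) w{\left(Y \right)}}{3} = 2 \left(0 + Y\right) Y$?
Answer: $0$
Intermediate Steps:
$w{\left(Y \right)} = - 6 Y^{2}$ ($w{\left(Y \right)} = - 3 \cdot 2 \left(0 + Y\right) Y = - 3 \cdot 2 Y Y = - 3 \cdot 2 Y^{2} = - 6 Y^{2}$)
$n{\left(m \right)} = 0$
$\left(-194 + w{\left(12 \right)}\right) n{\left(-2 \right)} = \left(-194 - 6 \cdot 12^{2}\right) 0 = \left(-194 - 864\right) 0 = \left(-1058\right) 0 = 0$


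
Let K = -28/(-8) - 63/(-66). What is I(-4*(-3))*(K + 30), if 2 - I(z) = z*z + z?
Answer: -5306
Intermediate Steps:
I(z) = 2 - z - z² (I(z) = 2 - (z*z + z) = 2 - (z² + z) = 2 - (z + z²) = 2 + (-z - z²) = 2 - z - z²)
K = 49/11 (K = -28*(-⅛) - 63*(-1/66) = 7/2 + 21/22 = 49/11 ≈ 4.4545)
I(-4*(-3))*(K + 30) = (2 - (-4)*(-3) - (-4*(-3))²)*(49/11 + 30) = (2 - 1*12 - 1*12²)*(379/11) = (2 - 12 - 1*144)*(379/11) = (2 - 12 - 144)*(379/11) = -154*379/11 = -5306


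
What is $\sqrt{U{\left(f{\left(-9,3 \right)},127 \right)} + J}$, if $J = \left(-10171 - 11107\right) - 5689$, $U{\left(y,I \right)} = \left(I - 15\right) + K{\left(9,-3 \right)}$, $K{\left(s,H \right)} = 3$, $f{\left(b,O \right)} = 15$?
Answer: $14 i \sqrt{137} \approx 163.87 i$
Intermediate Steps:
$U{\left(y,I \right)} = -12 + I$ ($U{\left(y,I \right)} = \left(I - 15\right) + 3 = \left(-15 + I\right) + 3 = -12 + I$)
$J = -26967$ ($J = -21278 - 5689 = -26967$)
$\sqrt{U{\left(f{\left(-9,3 \right)},127 \right)} + J} = \sqrt{\left(-12 + 127\right) - 26967} = \sqrt{115 - 26967} = \sqrt{-26852} = 14 i \sqrt{137}$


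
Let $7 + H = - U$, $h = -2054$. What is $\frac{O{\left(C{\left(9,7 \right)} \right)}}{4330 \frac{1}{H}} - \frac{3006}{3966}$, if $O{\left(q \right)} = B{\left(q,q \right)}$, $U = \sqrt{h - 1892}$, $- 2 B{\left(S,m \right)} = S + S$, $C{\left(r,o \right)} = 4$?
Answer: $- \frac{1075411}{1431065} + \frac{2 i \sqrt{3946}}{2165} \approx -0.75148 + 0.05803 i$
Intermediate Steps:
$B{\left(S,m \right)} = - S$ ($B{\left(S,m \right)} = - \frac{S + S}{2} = - \frac{2 S}{2} = - S$)
$U = i \sqrt{3946}$ ($U = \sqrt{-2054 - 1892} = \sqrt{-3946} = i \sqrt{3946} \approx 62.817 i$)
$H = -7 - i \sqrt{3946} \approx -7.0 - 62.817 i$
$O{\left(q \right)} = - q$
$\frac{O{\left(C{\left(9,7 \right)} \right)}}{4330 \frac{1}{H}} - \frac{3006}{3966} = \frac{\left(-1\right) 4}{4330 \frac{1}{-7 - i \sqrt{3946}}} - \frac{3006}{3966} = - 4 \left(- \frac{7}{4330} - \frac{i \sqrt{3946}}{4330}\right) - \frac{501}{661} = \left(\frac{14}{2165} + \frac{2 i \sqrt{3946}}{2165}\right) - \frac{501}{661} = - \frac{1075411}{1431065} + \frac{2 i \sqrt{3946}}{2165}$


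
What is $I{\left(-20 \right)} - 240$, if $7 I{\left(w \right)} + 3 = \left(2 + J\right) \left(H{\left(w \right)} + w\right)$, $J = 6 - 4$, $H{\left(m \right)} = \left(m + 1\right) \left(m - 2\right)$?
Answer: $-13$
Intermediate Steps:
$H{\left(m \right)} = \left(1 + m\right) \left(-2 + m\right)$
$J = 2$
$I{\left(w \right)} = - \frac{11}{7} + \frac{4 w^{2}}{7}$ ($I{\left(w \right)} = - \frac{3}{7} + \frac{\left(2 + 2\right) \left(\left(-2 + w^{2} - w\right) + w\right)}{7} = - \frac{3}{7} + \frac{4 \left(-2 + w^{2}\right)}{7} = - \frac{3}{7} + \frac{-8 + 4 w^{2}}{7} = - \frac{3}{7} + \left(- \frac{8}{7} + \frac{4 w^{2}}{7}\right) = - \frac{11}{7} + \frac{4 w^{2}}{7}$)
$I{\left(-20 \right)} - 240 = \left(- \frac{11}{7} + \frac{4 \left(-20\right)^{2}}{7}\right) - 240 = \left(- \frac{11}{7} + \frac{4}{7} \cdot 400\right) - 240 = \left(- \frac{11}{7} + \frac{1600}{7}\right) - 240 = 227 - 240 = -13$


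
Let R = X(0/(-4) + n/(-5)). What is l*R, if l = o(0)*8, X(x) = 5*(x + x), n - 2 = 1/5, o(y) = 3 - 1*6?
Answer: 528/5 ≈ 105.60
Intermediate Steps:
o(y) = -3 (o(y) = 3 - 6 = -3)
n = 11/5 (n = 2 + 1/5 = 11/5 ≈ 2.2000)
X(x) = 10*x (X(x) = 5*(2*x) = 10*x)
l = -24 (l = -3*8 = -24)
R = -22/5 (R = 10*(0/(-4) + (11/5)/(-5)) = 10*(0*(-1/4) + (11/5)*(-1/5)) = 10*(0 - 11/25) = 10*(-11/25) = -22/5 ≈ -4.4000)
l*R = -24*(-22/5) = 528/5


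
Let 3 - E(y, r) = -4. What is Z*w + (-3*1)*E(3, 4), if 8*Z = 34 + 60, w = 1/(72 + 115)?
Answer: -15661/748 ≈ -20.937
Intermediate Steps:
E(y, r) = 7 (E(y, r) = 3 - 1*(-4) = 3 + 4 = 7)
w = 1/187 ≈ 0.0053476
Z = 47/4 (Z = (34 + 60)/8 = (1/8)*94 = 47/4 ≈ 11.750)
Z*w + (-3*1)*E(3, 4) = (47/4)*(1/187) - 3*1*7 = 47/748 - 3*7 = 47/748 - 21 = -15661/748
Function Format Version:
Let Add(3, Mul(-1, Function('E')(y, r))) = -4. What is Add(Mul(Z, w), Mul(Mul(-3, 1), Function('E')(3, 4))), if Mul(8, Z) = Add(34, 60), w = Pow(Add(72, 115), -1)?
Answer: Rational(-15661, 748) ≈ -20.937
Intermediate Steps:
Function('E')(y, r) = 7 (Function('E')(y, r) = Add(3, Mul(-1, -4)) = Add(3, 4) = 7)
w = Rational(1, 187) (w = Pow(187, -1) = Rational(1, 187) ≈ 0.0053476)
Z = Rational(47, 4) (Z = Mul(Rational(1, 8), Add(34, 60)) = Mul(Rational(1, 8), 94) = Rational(47, 4) ≈ 11.750)
Add(Mul(Z, w), Mul(Mul(-3, 1), Function('E')(3, 4))) = Add(Mul(Rational(47, 4), Rational(1, 187)), Mul(Mul(-3, 1), 7)) = Add(Rational(47, 748), Mul(-3, 7)) = Add(Rational(47, 748), -21) = Rational(-15661, 748)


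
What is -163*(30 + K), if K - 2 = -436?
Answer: 65852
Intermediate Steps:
K = -434 (K = 2 - 436 = -434)
-163*(30 + K) = -163*(30 - 434) = -163*(-404) = 65852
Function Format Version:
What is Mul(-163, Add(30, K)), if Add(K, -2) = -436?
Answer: 65852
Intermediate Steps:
K = -434 (K = Add(2, -436) = -434)
Mul(-163, Add(30, K)) = Mul(-163, Add(30, -434)) = Mul(-163, -404) = 65852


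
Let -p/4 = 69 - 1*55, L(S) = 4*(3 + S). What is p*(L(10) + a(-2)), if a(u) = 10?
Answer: -3472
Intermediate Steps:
L(S) = 12 + 4*S
p = -56 (p = -4*(69 - 1*55) = -4*(69 - 55) = -4*14 = -56)
p*(L(10) + a(-2)) = -56*((12 + 4*10) + 10) = -56*((12 + 40) + 10) = -56*(52 + 10) = -56*62 = -3472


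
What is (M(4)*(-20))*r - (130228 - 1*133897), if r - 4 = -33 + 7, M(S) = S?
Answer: 5429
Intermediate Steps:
r = -22 (r = 4 + (-33 + 7) = 4 - 26 = -22)
(M(4)*(-20))*r - (130228 - 1*133897) = (4*(-20))*(-22) - (130228 - 1*133897) = -80*(-22) - (130228 - 133897) = 1760 - 1*(-3669) = 1760 + 3669 = 5429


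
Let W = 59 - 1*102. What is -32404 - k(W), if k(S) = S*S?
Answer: -34253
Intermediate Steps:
W = -43 (W = 59 - 102 = -43)
k(S) = S**2
-32404 - k(W) = -32404 - 1*(-43)**2 = -32404 - 1*1849 = -32404 - 1849 = -34253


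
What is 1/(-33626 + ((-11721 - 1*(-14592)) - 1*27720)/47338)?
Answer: -47338/1591812437 ≈ -2.9738e-5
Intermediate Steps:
1/(-33626 + ((-11721 - 1*(-14592)) - 1*27720)/47338) = 1/(-33626 + ((-11721 + 14592) - 27720)*(1/47338)) = 1/(-33626 + (2871 - 27720)*(1/47338)) = 1/(-33626 - 24849*1/47338) = 1/(-33626 - 24849/47338) = 1/(-1591812437/47338) = -47338/1591812437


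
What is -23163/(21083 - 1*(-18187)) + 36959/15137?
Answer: 52417219/28306190 ≈ 1.8518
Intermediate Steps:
-23163/(21083 - 1*(-18187)) + 36959/15137 = -23163/(21083 + 18187) + 36959*(1/15137) = -23163/39270 + 36959/15137 = -23163*1/39270 + 36959/15137 = -1103/1870 + 36959/15137 = 52417219/28306190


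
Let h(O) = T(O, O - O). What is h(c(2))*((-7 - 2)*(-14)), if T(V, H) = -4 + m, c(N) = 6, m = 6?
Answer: 252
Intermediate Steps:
T(V, H) = 2 (T(V, H) = -4 + 6 = 2)
h(O) = 2
h(c(2))*((-7 - 2)*(-14)) = 2*((-7 - 2)*(-14)) = 2*(-9*(-14)) = 2*126 = 252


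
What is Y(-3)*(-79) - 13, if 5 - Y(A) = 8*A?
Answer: -2304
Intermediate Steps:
Y(A) = 5 - 8*A
Y(-3)*(-79) - 13 = (5 - 8*(-3))*(-79) - 13 = (5 + 24)*(-79) - 13 = 29*(-79) - 13 = -2291 - 13 = -2304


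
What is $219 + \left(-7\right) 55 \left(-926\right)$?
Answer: $356729$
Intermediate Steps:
$219 + \left(-7\right) 55 \left(-926\right) = 219 - -356510 = 219 + 356510 = 356729$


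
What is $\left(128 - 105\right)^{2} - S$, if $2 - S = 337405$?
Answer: $337932$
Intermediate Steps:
$S = -337403$ ($S = 2 - 337405 = -337403$)
$\left(128 - 105\right)^{2} - S = \left(128 - 105\right)^{2} - -337403 = 23^{2} + 337403 = 529 + 337403 = 337932$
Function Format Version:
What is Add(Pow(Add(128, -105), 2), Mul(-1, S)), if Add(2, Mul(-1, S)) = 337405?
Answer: 337932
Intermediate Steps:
S = -337403 (S = Add(2, Mul(-1, 337405)) = Add(2, -337405) = -337403)
Add(Pow(Add(128, -105), 2), Mul(-1, S)) = Add(Pow(Add(128, -105), 2), Mul(-1, -337403)) = Add(Pow(23, 2), 337403) = Add(529, 337403) = 337932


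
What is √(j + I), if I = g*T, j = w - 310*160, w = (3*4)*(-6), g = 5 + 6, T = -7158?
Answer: I*√128410 ≈ 358.34*I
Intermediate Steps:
g = 11
w = -72 (w = 12*(-6) = -72)
j = -49672 (j = -72 - 310*160 = -72 - 49600 = -49672)
I = -78738 (I = 11*(-7158) = -78738)
√(j + I) = √(-49672 - 78738) = √(-128410) = I*√128410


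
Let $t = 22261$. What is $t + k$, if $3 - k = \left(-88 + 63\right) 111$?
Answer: $25039$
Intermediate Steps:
$k = 2778$ ($k = 3 - \left(-88 + 63\right) 111 = 3 - \left(-25\right) 111 = 3 - -2775 = 3 + 2775 = 2778$)
$t + k = 22261 + 2778 = 25039$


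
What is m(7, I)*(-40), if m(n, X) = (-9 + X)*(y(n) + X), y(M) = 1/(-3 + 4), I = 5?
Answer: 960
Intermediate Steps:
y(M) = 1 (y(M) = 1/1 = 1)
m(n, X) = (1 + X)*(-9 + X) (m(n, X) = (-9 + X)*(1 + X) = (1 + X)*(-9 + X))
m(7, I)*(-40) = (-9 + 5² - 8*5)*(-40) = (-9 + 25 - 40)*(-40) = -24*(-40) = 960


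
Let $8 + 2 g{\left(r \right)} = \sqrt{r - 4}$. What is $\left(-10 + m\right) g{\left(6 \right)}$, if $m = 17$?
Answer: $-28 + \frac{7 \sqrt{2}}{2} \approx -23.05$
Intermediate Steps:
$g{\left(r \right)} = -4 + \frac{\sqrt{-4 + r}}{2}$ ($g{\left(r \right)} = -4 + \frac{\sqrt{r - 4}}{2} = -4 + \frac{\sqrt{-4 + r}}{2}$)
$\left(-10 + m\right) g{\left(6 \right)} = \left(-10 + 17\right) \left(-4 + \frac{\sqrt{-4 + 6}}{2}\right) = 7 \left(-4 + \frac{\sqrt{2}}{2}\right) = -28 + \frac{7 \sqrt{2}}{2}$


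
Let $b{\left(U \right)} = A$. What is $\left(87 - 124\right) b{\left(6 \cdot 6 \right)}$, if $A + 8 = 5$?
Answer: $111$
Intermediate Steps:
$A = -3$ ($A = -8 + 5 = -3$)
$b{\left(U \right)} = -3$
$\left(87 - 124\right) b{\left(6 \cdot 6 \right)} = \left(87 - 124\right) \left(-3\right) = \left(-37\right) \left(-3\right) = 111$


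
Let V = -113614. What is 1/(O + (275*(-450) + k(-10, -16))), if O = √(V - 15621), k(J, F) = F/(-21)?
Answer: -54573414/6753475395391 - 441*I*√129235/6753475395391 ≈ -8.0808e-6 - 2.3475e-8*I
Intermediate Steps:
k(J, F) = -F/21
O = I*√129235 (O = √(-113614 - 15621) = √(-129235) = I*√129235 ≈ 359.49*I)
1/(O + (275*(-450) + k(-10, -16))) = 1/(I*√129235 + (275*(-450) - 1/21*(-16))) = 1/(I*√129235 + (-123750 + 16/21)) = 1/(I*√129235 - 2598734/21) = 1/(-2598734/21 + I*√129235)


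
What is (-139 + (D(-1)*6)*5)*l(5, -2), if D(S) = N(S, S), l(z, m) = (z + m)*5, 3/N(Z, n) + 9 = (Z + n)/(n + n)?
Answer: -9015/4 ≈ -2253.8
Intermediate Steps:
N(Z, n) = 3/(-9 + (Z + n)/(2*n)) (N(Z, n) = 3/(-9 + (Z + n)/(n + n)) = 3/(-9 + (Z + n)/((2*n))) = 3/(-9 + (Z + n)*(1/(2*n))) = 3/(-9 + (Z + n)/(2*n)))
l(z, m) = 5*m + 5*z (l(z, m) = (m + z)*5 = 5*m + 5*z)
D(S) = -3/8 (D(S) = 6*S/(S - 17*S) = 6*S/((-16*S)) = 6*S*(-1/(16*S)) = -3/8)
(-139 + (D(-1)*6)*5)*l(5, -2) = (-139 - 3/8*6*5)*(5*(-2) + 5*5) = (-139 - 9/4*5)*(-10 + 25) = (-139 - 45/4)*15 = -601/4*15 = -9015/4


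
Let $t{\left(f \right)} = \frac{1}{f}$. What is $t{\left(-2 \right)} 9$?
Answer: $- \frac{9}{2} \approx -4.5$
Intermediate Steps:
$t{\left(-2 \right)} 9 = \frac{1}{-2} \cdot 9 = \left(- \frac{1}{2}\right) 9 = - \frac{9}{2}$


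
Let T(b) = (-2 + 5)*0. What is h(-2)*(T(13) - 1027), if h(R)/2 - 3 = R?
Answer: -2054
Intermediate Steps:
h(R) = 6 + 2*R
T(b) = 0 (T(b) = 3*0 = 0)
h(-2)*(T(13) - 1027) = (6 + 2*(-2))*(0 - 1027) = (6 - 4)*(-1027) = 2*(-1027) = -2054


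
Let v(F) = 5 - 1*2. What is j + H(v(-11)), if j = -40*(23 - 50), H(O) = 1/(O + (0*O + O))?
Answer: 6481/6 ≈ 1080.2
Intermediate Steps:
v(F) = 3 (v(F) = 5 - 2 = 3)
H(O) = 1/(2*O) (H(O) = 1/(O + (0 + O)) = 1/(O + O) = 1/(2*O))
j = 1080 (j = -40*(-27) = 1080)
j + H(v(-11)) = 1080 + (½)/3 = 1080 + (½)*(⅓) = 1080 + ⅙ = 6481/6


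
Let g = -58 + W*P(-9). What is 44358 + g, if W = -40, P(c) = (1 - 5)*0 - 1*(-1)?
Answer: 44260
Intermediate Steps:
P(c) = 1 (P(c) = -4*0 + 1 = 0 + 1 = 1)
g = -98 (g = -58 - 40*1 = -58 - 40 = -98)
44358 + g = 44358 - 98 = 44260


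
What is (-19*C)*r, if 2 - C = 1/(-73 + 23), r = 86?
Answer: -82517/25 ≈ -3300.7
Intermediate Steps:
C = 101/50 (C = 2 - 1/(-73 + 23) = 2 - 1/(-50) = 2 - 1*(-1/50) = 2 + 1/50 = 101/50 ≈ 2.0200)
(-19*C)*r = -19*101/50*86 = -1919/50*86 = -82517/25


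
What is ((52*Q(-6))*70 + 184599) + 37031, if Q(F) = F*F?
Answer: 352670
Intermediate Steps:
Q(F) = F²
((52*Q(-6))*70 + 184599) + 37031 = ((52*(-6)²)*70 + 184599) + 37031 = ((52*36)*70 + 184599) + 37031 = (1872*70 + 184599) + 37031 = (131040 + 184599) + 37031 = 315639 + 37031 = 352670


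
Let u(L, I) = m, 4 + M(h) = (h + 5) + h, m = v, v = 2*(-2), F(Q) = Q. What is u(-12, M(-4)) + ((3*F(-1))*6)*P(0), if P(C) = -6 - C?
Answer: 104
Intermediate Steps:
v = -4
m = -4
M(h) = 1 + 2*h (M(h) = -4 + ((h + 5) + h) = -4 + ((5 + h) + h) = -4 + (5 + 2*h) = 1 + 2*h)
u(L, I) = -4
u(-12, M(-4)) + ((3*F(-1))*6)*P(0) = -4 + ((3*(-1))*6)*(-6 - 1*0) = -4 + (-3*6)*(-6 + 0) = -4 - 18*(-6) = -4 + 108 = 104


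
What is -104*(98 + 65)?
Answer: -16952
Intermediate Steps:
-104*(98 + 65) = -104*163 = -16952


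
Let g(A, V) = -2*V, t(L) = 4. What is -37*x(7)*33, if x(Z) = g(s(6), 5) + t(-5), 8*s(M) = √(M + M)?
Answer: 7326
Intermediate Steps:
s(M) = √2*√M/8 (s(M) = √(M + M)/8 = √(2*M)/8 = (√2*√M)/8 = √2*√M/8)
x(Z) = -6 (x(Z) = -2*5 + 4 = -10 + 4 = -6)
-37*x(7)*33 = -37*(-6)*33 = 222*33 = 7326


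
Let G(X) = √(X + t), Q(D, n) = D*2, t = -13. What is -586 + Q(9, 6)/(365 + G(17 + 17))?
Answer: -39025487/66602 - 9*√21/66602 ≈ -585.95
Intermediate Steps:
Q(D, n) = 2*D
G(X) = √(-13 + X) (G(X) = √(X - 13) = √(-13 + X))
-586 + Q(9, 6)/(365 + G(17 + 17)) = -586 + (2*9)/(365 + √(-13 + (17 + 17))) = -586 + 18/(365 + √(-13 + 34)) = -586 + 18/(365 + √21)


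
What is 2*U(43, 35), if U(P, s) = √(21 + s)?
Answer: 4*√14 ≈ 14.967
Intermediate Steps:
2*U(43, 35) = 2*√(21 + 35) = 2*√56 = 2*(2*√14) = 4*√14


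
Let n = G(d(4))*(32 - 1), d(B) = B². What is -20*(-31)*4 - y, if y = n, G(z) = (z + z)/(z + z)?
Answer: 2449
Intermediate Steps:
G(z) = 1 (G(z) = (2*z)/((2*z)) = (2*z)*(1/(2*z)) = 1)
n = 31 (n = 1*(32 - 1) = 1*31 = 31)
y = 31
-20*(-31)*4 - y = -20*(-31)*4 - 1*31 = 620*4 - 31 = 2480 - 31 = 2449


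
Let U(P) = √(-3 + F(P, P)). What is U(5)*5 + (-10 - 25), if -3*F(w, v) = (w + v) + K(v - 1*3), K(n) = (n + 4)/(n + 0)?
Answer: -35 + 5*I*√66/3 ≈ -35.0 + 13.54*I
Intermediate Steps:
K(n) = (4 + n)/n
F(w, v) = -v/3 - w/3 - (1 + v)/(3*(-3 + v)) (F(w, v) = -((w + v) + (4 + (v - 1*3))/(v - 1*3))/3 = -((v + w) + (4 + (v - 3))/(v - 3))/3 = -((v + w) + (4 + (-3 + v))/(-3 + v))/3 = -((v + w) + (1 + v)/(-3 + v))/3 = -(v + w + (1 + v)/(-3 + v))/3 = -v/3 - w/3 - (1 + v)/(3*(-3 + v)))
U(P) = √(-3 + (-1 - P - 2*P*(-3 + P))/(3*(-3 + P))) (U(P) = √(-3 + (-1 - P + (-3 + P)*(-P - P))/(3*(-3 + P))) = √(-3 + (-1 - P + (-3 + P)*(-2*P))/(3*(-3 + P))) = √(-3 + (-1 - P - 2*P*(-3 + P))/(3*(-3 + P))))
U(5)*5 + (-10 - 25) = (√6*√((13 - 5*5 - 1*5*(-3 + 5))/(-3 + 5))/3)*5 + (-10 - 25) = (√6*√((13 - 25 - 1*5*2)/2)/3)*5 - 35 = (√6*√((13 - 25 - 10)/2)/3)*5 - 35 = (√6*√((½)*(-22))/3)*5 - 35 = (√6*√(-11)/3)*5 - 35 = (√6*(I*√11)/3)*5 - 35 = (I*√66/3)*5 - 35 = 5*I*√66/3 - 35 = -35 + 5*I*√66/3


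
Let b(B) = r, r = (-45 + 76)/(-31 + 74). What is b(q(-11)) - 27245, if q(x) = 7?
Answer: -1171504/43 ≈ -27244.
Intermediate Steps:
r = 31/43 ≈ 0.72093
b(B) = 31/43
b(q(-11)) - 27245 = 31/43 - 27245 = -1171504/43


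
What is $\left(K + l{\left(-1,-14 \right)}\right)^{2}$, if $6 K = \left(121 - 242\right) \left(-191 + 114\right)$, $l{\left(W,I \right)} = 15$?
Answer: $\frac{88491649}{36} \approx 2.4581 \cdot 10^{6}$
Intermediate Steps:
$K = \frac{9317}{6}$ ($K = \frac{\left(121 - 242\right) \left(-191 + 114\right)}{6} = \frac{\left(-121\right) \left(-77\right)}{6} = \frac{1}{6} \cdot 9317 = \frac{9317}{6} \approx 1552.8$)
$\left(K + l{\left(-1,-14 \right)}\right)^{2} = \left(\frac{9317}{6} + 15\right)^{2} = \left(\frac{9407}{6}\right)^{2} = \frac{88491649}{36}$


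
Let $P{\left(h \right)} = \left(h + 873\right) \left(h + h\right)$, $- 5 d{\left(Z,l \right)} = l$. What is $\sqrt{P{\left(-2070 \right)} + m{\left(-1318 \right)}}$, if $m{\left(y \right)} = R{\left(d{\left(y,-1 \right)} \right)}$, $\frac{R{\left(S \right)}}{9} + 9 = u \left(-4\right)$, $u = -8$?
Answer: $3 \sqrt{550643} \approx 2226.2$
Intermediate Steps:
$d{\left(Z,l \right)} = - \frac{l}{5}$
$P{\left(h \right)} = 2 h \left(873 + h\right)$ ($P{\left(h \right)} = \left(873 + h\right) 2 h = 2 h \left(873 + h\right)$)
$R{\left(S \right)} = 207$ ($R{\left(S \right)} = -81 + 9 \left(\left(-8\right) \left(-4\right)\right) = -81 + 9 \cdot 32 = -81 + 288 = 207$)
$m{\left(y \right)} = 207$
$\sqrt{P{\left(-2070 \right)} + m{\left(-1318 \right)}} = \sqrt{2 \left(-2070\right) \left(873 - 2070\right) + 207} = \sqrt{2 \left(-2070\right) \left(-1197\right) + 207} = \sqrt{4955580 + 207} = \sqrt{4955787} = 3 \sqrt{550643}$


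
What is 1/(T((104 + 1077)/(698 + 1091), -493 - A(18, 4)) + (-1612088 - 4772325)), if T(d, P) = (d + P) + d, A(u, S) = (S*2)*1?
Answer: -1789/11422608784 ≈ -1.5662e-7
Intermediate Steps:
A(u, S) = 2*S (A(u, S) = (2*S)*1 = 2*S)
T(d, P) = P + 2*d (T(d, P) = (P + d) + d = P + 2*d)
1/(T((104 + 1077)/(698 + 1091), -493 - A(18, 4)) + (-1612088 - 4772325)) = 1/(((-493 - 2*4) + 2*((104 + 1077)/(698 + 1091))) + (-1612088 - 4772325)) = 1/(((-493 - 1*8) + 2*(1181/1789)) - 6384413) = 1/(((-493 - 8) + 2*(1181*(1/1789))) - 6384413) = 1/((-501 + 2*(1181/1789)) - 6384413) = 1/((-501 + 2362/1789) - 6384413) = 1/(-893927/1789 - 6384413) = 1/(-11422608784/1789) = -1789/11422608784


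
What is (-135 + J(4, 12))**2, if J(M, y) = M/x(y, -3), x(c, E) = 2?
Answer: 17689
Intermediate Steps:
J(M, y) = M/2
(-135 + J(4, 12))**2 = (-135 + (1/2)*4)**2 = (-135 + 2)**2 = (-133)**2 = 17689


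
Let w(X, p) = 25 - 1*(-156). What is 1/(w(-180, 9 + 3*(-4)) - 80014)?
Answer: -1/79833 ≈ -1.2526e-5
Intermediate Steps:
w(X, p) = 181 (w(X, p) = 25 + 156 = 181)
1/(w(-180, 9 + 3*(-4)) - 80014) = 1/(181 - 80014) = 1/(-79833) = -1/79833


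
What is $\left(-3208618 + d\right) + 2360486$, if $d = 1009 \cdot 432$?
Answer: $-412244$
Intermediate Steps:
$d = 435888$
$\left(-3208618 + d\right) + 2360486 = \left(-3208618 + 435888\right) + 2360486 = -2772730 + 2360486 = -412244$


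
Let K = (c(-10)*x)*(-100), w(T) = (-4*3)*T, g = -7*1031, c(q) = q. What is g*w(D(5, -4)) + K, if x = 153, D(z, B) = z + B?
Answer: 239604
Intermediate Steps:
D(z, B) = B + z
g = -7217
w(T) = -12*T
K = 153000 (K = -10*153*(-100) = -1530*(-100) = 153000)
g*w(D(5, -4)) + K = -(-86604)*(-4 + 5) + 153000 = -(-86604) + 153000 = -7217*(-12) + 153000 = 86604 + 153000 = 239604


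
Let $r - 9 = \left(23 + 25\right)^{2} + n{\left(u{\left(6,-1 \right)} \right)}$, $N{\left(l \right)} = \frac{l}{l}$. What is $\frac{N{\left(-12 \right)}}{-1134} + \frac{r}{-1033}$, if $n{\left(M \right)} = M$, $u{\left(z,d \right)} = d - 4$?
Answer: $- \frac{2618305}{1171422} \approx -2.2351$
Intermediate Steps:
$u{\left(z,d \right)} = -4 + d$ ($u{\left(z,d \right)} = d - 4 = -4 + d$)
$N{\left(l \right)} = 1$
$r = 2308$ ($r = 9 + \left(\left(23 + 25\right)^{2} - 5\right) = 9 - \left(5 - 48^{2}\right) = 9 + \left(2304 - 5\right) = 9 + 2299 = 2308$)
$\frac{N{\left(-12 \right)}}{-1134} + \frac{r}{-1033} = 1 \frac{1}{-1134} + \frac{2308}{-1033} = 1 \left(- \frac{1}{1134}\right) + 2308 \left(- \frac{1}{1033}\right) = - \frac{1}{1134} - \frac{2308}{1033} = - \frac{2618305}{1171422}$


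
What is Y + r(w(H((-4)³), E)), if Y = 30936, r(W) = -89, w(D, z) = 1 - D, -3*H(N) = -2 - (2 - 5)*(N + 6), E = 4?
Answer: 30847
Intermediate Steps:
H(N) = -16/3 - N (H(N) = -(-2 - (2 - 5)*(N + 6))/3 = -(-2 - (-3)*(6 + N))/3 = -(-2 - (-18 - 3*N))/3 = -(-2 + (18 + 3*N))/3 = -(16 + 3*N)/3 = -16/3 - N)
Y + r(w(H((-4)³), E)) = 30936 - 89 = 30847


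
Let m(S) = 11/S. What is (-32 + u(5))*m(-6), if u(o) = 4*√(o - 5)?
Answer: 176/3 ≈ 58.667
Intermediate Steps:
u(o) = 4*√(-5 + o)
(-32 + u(5))*m(-6) = (-32 + 4*√(-5 + 5))*(11/(-6)) = (-32 + 4*√0)*(11*(-⅙)) = (-32 + 4*0)*(-11/6) = (-32 + 0)*(-11/6) = -32*(-11/6) = 176/3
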